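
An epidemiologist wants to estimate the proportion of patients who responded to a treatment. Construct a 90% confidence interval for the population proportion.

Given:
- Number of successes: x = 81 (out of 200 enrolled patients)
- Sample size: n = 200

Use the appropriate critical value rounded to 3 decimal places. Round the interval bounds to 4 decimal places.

Sample proportion: p̂ = 81/200 = 0.405000

Check conditions for normal approximation:
  np̂ = 81 ≥ 10 ✓
  n(1-p̂) = 119 ≥ 10 ✓

The sample is large enough, so use a z-interval (normal approximation) for the proportion.

For 90% confidence, z* = 1.645 (from standard normal table)

Standard error: SE = √(p̂(1-p̂)/n) = √(0.405000×0.595000/200) = 0.03471131

Margin of error: E = z* × SE = 1.645 × 0.03471131 = 0.057100

Z-interval: p̂ ± E = 0.405000 ± 0.057100 = (0.347900, 0.462100)

Rounded to 4 decimal places:

(0.3479, 0.4621)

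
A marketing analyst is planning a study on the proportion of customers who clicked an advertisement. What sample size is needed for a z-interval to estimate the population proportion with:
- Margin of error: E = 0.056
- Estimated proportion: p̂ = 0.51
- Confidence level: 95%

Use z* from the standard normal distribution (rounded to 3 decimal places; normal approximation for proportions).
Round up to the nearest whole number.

Using z* for proportion z-interval (normal approximation).

For 95% confidence, z* = 1.96 (from standard normal table)

Sample size formula for proportion z-interval: n = z*²p̂(1-p̂)/E²

n = 1.96² × 0.51 × 0.49 / 0.056²
  = 3.8416 × 0.2499 / 0.003136
  = 306.1275

Round up to the nearest whole number: n = 307

307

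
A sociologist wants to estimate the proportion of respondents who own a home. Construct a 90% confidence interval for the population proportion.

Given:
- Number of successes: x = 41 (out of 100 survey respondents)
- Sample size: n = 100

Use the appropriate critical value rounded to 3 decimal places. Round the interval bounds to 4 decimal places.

Sample proportion: p̂ = 41/100 = 0.410000

Check conditions for normal approximation:
  np̂ = 41 ≥ 10 ✓
  n(1-p̂) = 59 ≥ 10 ✓

The sample is large enough, so use a z-interval (normal approximation) for the proportion.

For 90% confidence, z* = 1.645 (from standard normal table)

Standard error: SE = √(p̂(1-p̂)/n) = √(0.410000×0.590000/100) = 0.04918333

Margin of error: E = z* × SE = 1.645 × 0.04918333 = 0.080907

Z-interval: p̂ ± E = 0.410000 ± 0.080907 = (0.329093, 0.490907)

Rounded to 4 decimal places:

(0.3291, 0.4909)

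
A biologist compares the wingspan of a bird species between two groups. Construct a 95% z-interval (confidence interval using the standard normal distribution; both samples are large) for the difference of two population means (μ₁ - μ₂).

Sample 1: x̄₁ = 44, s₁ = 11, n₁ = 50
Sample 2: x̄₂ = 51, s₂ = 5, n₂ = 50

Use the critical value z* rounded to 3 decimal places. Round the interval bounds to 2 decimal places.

Both samples are large (n₁ = 50 ≥ 30, n₂ = 50 ≥ 30), so a z-interval for the difference of means applies.

Point estimate: x̄₁ - x̄₂ = 44 - 51 = -7

Standard error: SE = √(s₁²/n₁ + s₂²/n₂)
= √(11²/50 + 5²/50)
= √(2.420000 + 0.500000)
= 1.708801

For 95% confidence, z* = 1.96 (from standard normal table)
Margin of error: E = z* × SE = 1.96 × 1.708801 = 3.3492

Z-interval: (x̄₁ - x̄₂) ± E = -7 ± 3.3492 = (-10.3492, -3.6508)

Rounded to 2 decimal places:

(-10.35, -3.65)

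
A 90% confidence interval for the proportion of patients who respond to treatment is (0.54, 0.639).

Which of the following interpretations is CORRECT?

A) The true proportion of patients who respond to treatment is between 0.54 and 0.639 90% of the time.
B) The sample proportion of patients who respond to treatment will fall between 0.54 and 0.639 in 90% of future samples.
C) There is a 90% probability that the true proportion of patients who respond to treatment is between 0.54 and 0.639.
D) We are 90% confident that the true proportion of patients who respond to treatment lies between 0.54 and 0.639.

A confidence interval represents our confidence in the procedure, not a probability statement about the parameter.

Key concept: If we repeated this sampling process many times and computed a 90% CI each time, about 90% of those intervals would contain the true population parameter.

For this specific interval (0.54, 0.639):
- Midpoint (point estimate): 0.5895
- Margin of error: 0.0495

The correct interpretation is the one stating confidence that the true parameter lies in the interval — option D.

D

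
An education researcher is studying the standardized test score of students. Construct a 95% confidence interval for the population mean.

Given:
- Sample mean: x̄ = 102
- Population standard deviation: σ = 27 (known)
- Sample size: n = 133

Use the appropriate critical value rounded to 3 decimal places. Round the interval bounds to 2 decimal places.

The population standard deviation σ is known, so use a z-interval (standard normal critical value).

For 95% confidence, z* = 1.96 (from standard normal table)

Standard error: SE = σ/√n = 27/√133 = 2.341197

Margin of error: E = z* × SE = 1.96 × 2.341197 = 4.5887

Z-interval: x̄ ± E = 102 ± 4.5887 = (97.4113, 106.5887)

Rounded to 2 decimal places:

(97.41, 106.59)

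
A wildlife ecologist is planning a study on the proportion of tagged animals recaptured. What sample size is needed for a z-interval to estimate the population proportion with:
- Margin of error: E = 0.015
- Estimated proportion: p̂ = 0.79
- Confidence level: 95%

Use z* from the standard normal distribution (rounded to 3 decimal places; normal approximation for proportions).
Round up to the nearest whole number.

Using z* for proportion z-interval (normal approximation).

For 95% confidence, z* = 1.96 (from standard normal table)

Sample size formula for proportion z-interval: n = z*²p̂(1-p̂)/E²

n = 1.96² × 0.79 × 0.21 / 0.015²
  = 3.8416 × 0.1659 / 0.000225
  = 2832.5397

Round up to the nearest whole number: n = 2833

2833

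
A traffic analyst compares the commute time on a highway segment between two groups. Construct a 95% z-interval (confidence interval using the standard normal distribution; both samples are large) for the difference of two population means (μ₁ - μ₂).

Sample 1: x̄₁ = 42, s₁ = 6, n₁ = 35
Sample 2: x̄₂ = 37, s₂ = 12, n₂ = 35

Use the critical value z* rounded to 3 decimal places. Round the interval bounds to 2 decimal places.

Both samples are large (n₁ = 35 ≥ 30, n₂ = 35 ≥ 30), so a z-interval for the difference of means applies.

Point estimate: x̄₁ - x̄₂ = 42 - 37 = 5

Standard error: SE = √(s₁²/n₁ + s₂²/n₂)
= √(6²/35 + 12²/35)
= √(1.028571 + 4.114286)
= 2.267787

For 95% confidence, z* = 1.96 (from standard normal table)
Margin of error: E = z* × SE = 1.96 × 2.267787 = 4.4449

Z-interval: (x̄₁ - x̄₂) ± E = 5 ± 4.4449 = (0.5551, 9.4449)

Rounded to 2 decimal places:

(0.56, 9.44)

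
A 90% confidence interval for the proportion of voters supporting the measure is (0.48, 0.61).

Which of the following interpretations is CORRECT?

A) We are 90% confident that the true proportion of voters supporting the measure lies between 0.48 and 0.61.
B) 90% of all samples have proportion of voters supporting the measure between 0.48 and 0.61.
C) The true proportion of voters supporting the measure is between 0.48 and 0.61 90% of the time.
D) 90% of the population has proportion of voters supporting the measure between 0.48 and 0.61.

A confidence interval represents our confidence in the procedure, not a probability statement about the parameter.

Key concept: If we repeated this sampling process many times and computed a 90% CI each time, about 90% of those intervals would contain the true population parameter.

For this specific interval (0.48, 0.61):
- Midpoint (point estimate): 0.545
- Margin of error: 0.065

The correct interpretation is the one stating confidence that the true parameter lies in the interval — option A.

A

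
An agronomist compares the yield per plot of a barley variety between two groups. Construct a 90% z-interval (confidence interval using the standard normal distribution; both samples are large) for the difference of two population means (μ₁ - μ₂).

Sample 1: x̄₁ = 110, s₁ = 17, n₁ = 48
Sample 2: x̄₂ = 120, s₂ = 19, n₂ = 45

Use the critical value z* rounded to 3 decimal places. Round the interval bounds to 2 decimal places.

Both samples are large (n₁ = 48 ≥ 30, n₂ = 45 ≥ 30), so a z-interval for the difference of means applies.

Point estimate: x̄₁ - x̄₂ = 110 - 120 = -10

Standard error: SE = √(s₁²/n₁ + s₂²/n₂)
= √(17²/48 + 19²/45)
= √(6.020833 + 8.022222)
= 3.747407

For 90% confidence, z* = 1.645 (from standard normal table)
Margin of error: E = z* × SE = 1.645 × 3.747407 = 6.1645

Z-interval: (x̄₁ - x̄₂) ± E = -10 ± 6.1645 = (-16.1645, -3.8355)

Rounded to 2 decimal places:

(-16.16, -3.84)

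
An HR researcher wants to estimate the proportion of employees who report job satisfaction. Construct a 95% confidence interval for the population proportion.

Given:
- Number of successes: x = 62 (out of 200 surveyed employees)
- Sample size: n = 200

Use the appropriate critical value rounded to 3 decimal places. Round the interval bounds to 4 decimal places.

Sample proportion: p̂ = 62/200 = 0.310000

Check conditions for normal approximation:
  np̂ = 62 ≥ 10 ✓
  n(1-p̂) = 138 ≥ 10 ✓

The sample is large enough, so use a z-interval (normal approximation) for the proportion.

For 95% confidence, z* = 1.96 (from standard normal table)

Standard error: SE = √(p̂(1-p̂)/n) = √(0.310000×0.690000/200) = 0.03270321

Margin of error: E = z* × SE = 1.96 × 0.03270321 = 0.064098

Z-interval: p̂ ± E = 0.310000 ± 0.064098 = (0.245902, 0.374098)

Rounded to 4 decimal places:

(0.2459, 0.3741)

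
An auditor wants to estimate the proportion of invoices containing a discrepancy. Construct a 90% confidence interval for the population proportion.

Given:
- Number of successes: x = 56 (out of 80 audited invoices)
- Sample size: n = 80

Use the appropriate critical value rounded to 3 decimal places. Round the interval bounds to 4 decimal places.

Sample proportion: p̂ = 56/80 = 0.700000

Check conditions for normal approximation:
  np̂ = 56 ≥ 10 ✓
  n(1-p̂) = 24 ≥ 10 ✓

The sample is large enough, so use a z-interval (normal approximation) for the proportion.

For 90% confidence, z* = 1.645 (from standard normal table)

Standard error: SE = √(p̂(1-p̂)/n) = √(0.700000×0.300000/80) = 0.05123475

Margin of error: E = z* × SE = 1.645 × 0.05123475 = 0.084281

Z-interval: p̂ ± E = 0.700000 ± 0.084281 = (0.615719, 0.784281)

Rounded to 4 decimal places:

(0.6157, 0.7843)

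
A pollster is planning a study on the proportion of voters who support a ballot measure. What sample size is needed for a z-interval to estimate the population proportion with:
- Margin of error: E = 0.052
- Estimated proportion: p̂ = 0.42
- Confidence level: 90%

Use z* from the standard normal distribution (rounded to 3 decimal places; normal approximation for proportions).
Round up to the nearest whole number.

Using z* for proportion z-interval (normal approximation).

For 90% confidence, z* = 1.645 (from standard normal table)

Sample size formula for proportion z-interval: n = z*²p̂(1-p̂)/E²

n = 1.645² × 0.42 × 0.58 / 0.052²
  = 2.706025 × 0.2436 / 0.002704
  = 243.7824

Round up to the nearest whole number: n = 244

244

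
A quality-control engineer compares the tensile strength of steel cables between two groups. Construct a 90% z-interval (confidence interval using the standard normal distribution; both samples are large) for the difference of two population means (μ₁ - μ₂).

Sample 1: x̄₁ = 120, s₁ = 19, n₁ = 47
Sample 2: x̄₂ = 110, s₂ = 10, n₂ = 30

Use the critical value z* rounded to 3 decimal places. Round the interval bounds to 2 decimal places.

Both samples are large (n₁ = 47 ≥ 30, n₂ = 30 ≥ 30), so a z-interval for the difference of means applies.

Point estimate: x̄₁ - x̄₂ = 120 - 110 = 10

Standard error: SE = √(s₁²/n₁ + s₂²/n₂)
= √(19²/47 + 10²/30)
= √(7.680851 + 3.333333)
= 3.318762

For 90% confidence, z* = 1.645 (from standard normal table)
Margin of error: E = z* × SE = 1.645 × 3.318762 = 5.4594

Z-interval: (x̄₁ - x̄₂) ± E = 10 ± 5.4594 = (4.5406, 15.4594)

Rounded to 2 decimal places:

(4.54, 15.46)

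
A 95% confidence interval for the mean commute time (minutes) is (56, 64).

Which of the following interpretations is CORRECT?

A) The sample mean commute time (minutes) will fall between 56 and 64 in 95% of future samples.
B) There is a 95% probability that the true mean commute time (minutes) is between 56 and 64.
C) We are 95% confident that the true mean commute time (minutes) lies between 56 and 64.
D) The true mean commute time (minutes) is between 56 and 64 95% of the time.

A confidence interval represents our confidence in the procedure, not a probability statement about the parameter.

Key concept: If we repeated this sampling process many times and computed a 95% CI each time, about 95% of those intervals would contain the true population parameter.

For this specific interval (56, 64):
- Midpoint (point estimate): 60
- Margin of error: 4

The correct interpretation is the one stating confidence that the true parameter lies in the interval — option C.

C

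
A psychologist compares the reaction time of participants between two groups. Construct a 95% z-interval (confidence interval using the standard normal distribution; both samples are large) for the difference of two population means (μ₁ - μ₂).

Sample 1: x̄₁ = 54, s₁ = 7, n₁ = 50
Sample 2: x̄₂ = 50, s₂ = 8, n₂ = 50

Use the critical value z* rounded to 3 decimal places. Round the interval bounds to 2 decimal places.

Both samples are large (n₁ = 50 ≥ 30, n₂ = 50 ≥ 30), so a z-interval for the difference of means applies.

Point estimate: x̄₁ - x̄₂ = 54 - 50 = 4

Standard error: SE = √(s₁²/n₁ + s₂²/n₂)
= √(7²/50 + 8²/50)
= √(0.980000 + 1.280000)
= 1.503330

For 95% confidence, z* = 1.96 (from standard normal table)
Margin of error: E = z* × SE = 1.96 × 1.503330 = 2.9465

Z-interval: (x̄₁ - x̄₂) ± E = 4 ± 2.9465 = (1.0535, 6.9465)

Rounded to 2 decimal places:

(1.05, 6.95)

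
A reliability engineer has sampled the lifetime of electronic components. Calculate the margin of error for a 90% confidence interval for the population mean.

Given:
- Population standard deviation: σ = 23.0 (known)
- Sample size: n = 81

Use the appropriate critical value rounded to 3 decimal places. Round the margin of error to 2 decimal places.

The population standard deviation σ is known, so use the z-interval margin of error formula.

For 90% confidence, z* = 1.645 (from standard normal table)

Margin of error formula for z-interval: E = z* × σ/√n

E = 1.645 × 23.0/√81
  = 1.645 × 2.555556
  = 4.2039

Rounded to 2 decimal places:

4.20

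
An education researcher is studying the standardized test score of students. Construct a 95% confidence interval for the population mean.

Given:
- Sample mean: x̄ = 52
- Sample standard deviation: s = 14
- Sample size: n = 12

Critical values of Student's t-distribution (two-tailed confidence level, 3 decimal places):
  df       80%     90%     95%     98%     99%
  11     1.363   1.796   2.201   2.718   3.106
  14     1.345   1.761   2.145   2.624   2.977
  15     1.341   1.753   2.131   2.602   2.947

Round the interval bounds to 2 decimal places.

The population standard deviation σ is unknown (only the sample standard deviation s is given), so use a t-interval with df = n - 1 = 12 - 1 = 11.

For 95% confidence with df = 11, t* = 2.201 (from t-table)

Standard error: SE = s/√n = 14/√12 = 4.041452

Margin of error: E = t* × SE = 2.201 × 4.041452 = 8.8952

T-interval: x̄ ± E = 52 ± 8.8952 = (43.1048, 60.8952)

Rounded to 2 decimal places:

(43.10, 60.90)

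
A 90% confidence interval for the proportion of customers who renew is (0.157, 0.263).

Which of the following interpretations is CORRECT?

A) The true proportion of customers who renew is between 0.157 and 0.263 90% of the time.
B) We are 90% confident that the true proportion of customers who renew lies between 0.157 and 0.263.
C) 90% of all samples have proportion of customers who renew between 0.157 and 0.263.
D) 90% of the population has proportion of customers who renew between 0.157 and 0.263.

A confidence interval represents our confidence in the procedure, not a probability statement about the parameter.

Key concept: If we repeated this sampling process many times and computed a 90% CI each time, about 90% of those intervals would contain the true population parameter.

For this specific interval (0.157, 0.263):
- Midpoint (point estimate): 0.21
- Margin of error: 0.053

The correct interpretation is the one stating confidence that the true parameter lies in the interval — option B.

B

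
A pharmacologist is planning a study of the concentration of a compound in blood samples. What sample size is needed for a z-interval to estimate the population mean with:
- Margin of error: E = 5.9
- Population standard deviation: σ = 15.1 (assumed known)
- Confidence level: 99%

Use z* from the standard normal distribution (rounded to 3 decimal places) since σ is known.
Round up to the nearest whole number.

Using z* since population σ is known (z-interval formula).

For 99% confidence, z* = 2.576 (from standard normal table)

Sample size formula for z-interval: n = (z*σ/E)²

n = (2.576 × 15.1 / 5.9)²
  = (6.592814)²
  = 43.4652

Round up to the nearest whole number: n = 44

44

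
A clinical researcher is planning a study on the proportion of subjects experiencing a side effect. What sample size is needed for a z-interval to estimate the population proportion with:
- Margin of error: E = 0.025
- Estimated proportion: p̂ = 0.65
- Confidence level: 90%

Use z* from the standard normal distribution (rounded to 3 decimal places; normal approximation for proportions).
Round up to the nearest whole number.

Using z* for proportion z-interval (normal approximation).

For 90% confidence, z* = 1.645 (from standard normal table)

Sample size formula for proportion z-interval: n = z*²p̂(1-p̂)/E²

n = 1.645² × 0.65 × 0.35 / 0.025²
  = 2.706025 × 0.2275 / 0.000625
  = 984.9931

Round up to the nearest whole number: n = 985

985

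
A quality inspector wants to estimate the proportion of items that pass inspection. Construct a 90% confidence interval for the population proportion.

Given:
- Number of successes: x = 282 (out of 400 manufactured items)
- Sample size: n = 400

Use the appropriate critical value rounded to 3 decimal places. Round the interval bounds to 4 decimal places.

Sample proportion: p̂ = 282/400 = 0.705000

Check conditions for normal approximation:
  np̂ = 282 ≥ 10 ✓
  n(1-p̂) = 118 ≥ 10 ✓

The sample is large enough, so use a z-interval (normal approximation) for the proportion.

For 90% confidence, z* = 1.645 (from standard normal table)

Standard error: SE = √(p̂(1-p̂)/n) = √(0.705000×0.295000/400) = 0.02280214

Margin of error: E = z* × SE = 1.645 × 0.02280214 = 0.037510

Z-interval: p̂ ± E = 0.705000 ± 0.037510 = (0.667490, 0.742510)

Rounded to 4 decimal places:

(0.6675, 0.7425)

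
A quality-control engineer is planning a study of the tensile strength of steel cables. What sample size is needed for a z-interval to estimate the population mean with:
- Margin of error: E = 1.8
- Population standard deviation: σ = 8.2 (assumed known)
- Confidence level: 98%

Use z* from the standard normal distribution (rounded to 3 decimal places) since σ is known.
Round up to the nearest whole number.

Using z* since population σ is known (z-interval formula).

For 98% confidence, z* = 2.326 (from standard normal table)

Sample size formula for z-interval: n = (z*σ/E)²

n = (2.326 × 8.2 / 1.8)²
  = (10.596222)²
  = 112.2799

Round up to the nearest whole number: n = 113

113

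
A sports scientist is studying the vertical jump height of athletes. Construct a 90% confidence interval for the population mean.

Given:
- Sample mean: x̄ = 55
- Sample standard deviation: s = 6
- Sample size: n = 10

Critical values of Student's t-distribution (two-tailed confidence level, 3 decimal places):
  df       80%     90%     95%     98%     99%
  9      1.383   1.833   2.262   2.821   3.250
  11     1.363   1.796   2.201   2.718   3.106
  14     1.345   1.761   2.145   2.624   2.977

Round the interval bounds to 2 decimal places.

The population standard deviation σ is unknown (only the sample standard deviation s is given), so use a t-interval with df = n - 1 = 10 - 1 = 9.

For 90% confidence with df = 9, t* = 1.833 (from t-table)

Standard error: SE = s/√n = 6/√10 = 1.897367

Margin of error: E = t* × SE = 1.833 × 1.897367 = 3.4779

T-interval: x̄ ± E = 55 ± 3.4779 = (51.5221, 58.4779)

Rounded to 2 decimal places:

(51.52, 58.48)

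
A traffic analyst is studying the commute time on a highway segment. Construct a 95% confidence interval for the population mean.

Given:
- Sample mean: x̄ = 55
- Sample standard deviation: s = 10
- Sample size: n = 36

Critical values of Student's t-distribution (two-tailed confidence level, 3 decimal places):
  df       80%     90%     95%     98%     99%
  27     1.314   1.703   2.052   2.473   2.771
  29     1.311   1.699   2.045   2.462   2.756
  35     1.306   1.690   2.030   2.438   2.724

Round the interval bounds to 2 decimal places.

The population standard deviation σ is unknown (only the sample standard deviation s is given), so use a t-interval with df = n - 1 = 36 - 1 = 35.

For 95% confidence with df = 35, t* = 2.030 (from t-table)

Standard error: SE = s/√n = 10/√36 = 1.666667

Margin of error: E = t* × SE = 2.030 × 1.666667 = 3.3833

T-interval: x̄ ± E = 55 ± 3.3833 = (51.6167, 58.3833)

Rounded to 2 decimal places:

(51.62, 58.38)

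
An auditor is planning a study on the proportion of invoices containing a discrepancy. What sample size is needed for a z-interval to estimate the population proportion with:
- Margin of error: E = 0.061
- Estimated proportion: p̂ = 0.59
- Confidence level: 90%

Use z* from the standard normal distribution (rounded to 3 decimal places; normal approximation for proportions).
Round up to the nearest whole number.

Using z* for proportion z-interval (normal approximation).

For 90% confidence, z* = 1.645 (from standard normal table)

Sample size formula for proportion z-interval: n = z*²p̂(1-p̂)/E²

n = 1.645² × 0.59 × 0.41 / 0.061²
  = 2.706025 × 0.2419 / 0.003721
  = 175.9171

Round up to the nearest whole number: n = 176

176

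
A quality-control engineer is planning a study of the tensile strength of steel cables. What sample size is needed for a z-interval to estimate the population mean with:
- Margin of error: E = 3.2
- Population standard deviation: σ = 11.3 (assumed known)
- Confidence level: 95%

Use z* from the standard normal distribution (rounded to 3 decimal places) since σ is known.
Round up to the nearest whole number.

Using z* since population σ is known (z-interval formula).

For 95% confidence, z* = 1.96 (from standard normal table)

Sample size formula for z-interval: n = (z*σ/E)²

n = (1.96 × 11.3 / 3.2)²
  = (6.921250)²
  = 47.9037

Round up to the nearest whole number: n = 48

48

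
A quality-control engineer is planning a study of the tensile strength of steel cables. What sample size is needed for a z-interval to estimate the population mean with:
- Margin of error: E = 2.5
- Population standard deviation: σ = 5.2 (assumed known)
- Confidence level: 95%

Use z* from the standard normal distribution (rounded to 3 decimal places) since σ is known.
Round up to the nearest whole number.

Using z* since population σ is known (z-interval formula).

For 95% confidence, z* = 1.96 (from standard normal table)

Sample size formula for z-interval: n = (z*σ/E)²

n = (1.96 × 5.2 / 2.5)²
  = (4.076800)²
  = 16.6203

Round up to the nearest whole number: n = 17

17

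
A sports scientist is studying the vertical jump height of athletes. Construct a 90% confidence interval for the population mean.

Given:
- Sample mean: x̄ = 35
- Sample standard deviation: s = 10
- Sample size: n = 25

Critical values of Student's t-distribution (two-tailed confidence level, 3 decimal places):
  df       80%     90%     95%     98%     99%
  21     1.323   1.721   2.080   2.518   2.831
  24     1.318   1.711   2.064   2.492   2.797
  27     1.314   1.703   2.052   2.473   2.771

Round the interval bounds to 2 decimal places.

The population standard deviation σ is unknown (only the sample standard deviation s is given), so use a t-interval with df = n - 1 = 25 - 1 = 24.

For 90% confidence with df = 24, t* = 1.711 (from t-table)

Standard error: SE = s/√n = 10/√25 = 2.000000

Margin of error: E = t* × SE = 1.711 × 2.000000 = 3.4220

T-interval: x̄ ± E = 35 ± 3.4220 = (31.5780, 38.4220)

Rounded to 2 decimal places:

(31.58, 38.42)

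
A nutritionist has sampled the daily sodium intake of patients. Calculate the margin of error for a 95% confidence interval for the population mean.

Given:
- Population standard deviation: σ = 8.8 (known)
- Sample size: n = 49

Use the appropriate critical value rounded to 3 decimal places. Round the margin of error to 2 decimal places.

The population standard deviation σ is known, so use the z-interval margin of error formula.

For 95% confidence, z* = 1.96 (from standard normal table)

Margin of error formula for z-interval: E = z* × σ/√n

E = 1.96 × 8.8/√49
  = 1.96 × 1.257143
  = 2.4640

Rounded to 2 decimal places:

2.46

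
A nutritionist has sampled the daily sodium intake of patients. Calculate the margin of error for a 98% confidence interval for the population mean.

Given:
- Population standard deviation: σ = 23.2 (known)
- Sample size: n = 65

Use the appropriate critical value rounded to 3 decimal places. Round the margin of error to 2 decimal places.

The population standard deviation σ is known, so use the z-interval margin of error formula.

For 98% confidence, z* = 2.326 (from standard normal table)

Margin of error formula for z-interval: E = z* × σ/√n

E = 2.326 × 23.2/√65
  = 2.326 × 2.877606
  = 6.6933

Rounded to 2 decimal places:

6.69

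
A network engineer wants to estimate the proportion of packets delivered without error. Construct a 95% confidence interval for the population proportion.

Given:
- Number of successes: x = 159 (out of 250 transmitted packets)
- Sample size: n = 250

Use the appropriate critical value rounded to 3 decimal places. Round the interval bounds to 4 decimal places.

Sample proportion: p̂ = 159/250 = 0.636000

Check conditions for normal approximation:
  np̂ = 159 ≥ 10 ✓
  n(1-p̂) = 91 ≥ 10 ✓

The sample is large enough, so use a z-interval (normal approximation) for the proportion.

For 95% confidence, z* = 1.96 (from standard normal table)

Standard error: SE = √(p̂(1-p̂)/n) = √(0.636000×0.364000/250) = 0.03043051

Margin of error: E = z* × SE = 1.96 × 0.03043051 = 0.059644

Z-interval: p̂ ± E = 0.636000 ± 0.059644 = (0.576356, 0.695644)

Rounded to 4 decimal places:

(0.5764, 0.6956)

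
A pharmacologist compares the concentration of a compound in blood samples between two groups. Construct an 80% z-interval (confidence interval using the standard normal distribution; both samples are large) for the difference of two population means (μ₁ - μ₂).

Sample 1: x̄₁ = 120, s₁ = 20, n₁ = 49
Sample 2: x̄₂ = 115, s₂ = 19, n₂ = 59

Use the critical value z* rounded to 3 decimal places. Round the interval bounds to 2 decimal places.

Both samples are large (n₁ = 49 ≥ 30, n₂ = 59 ≥ 30), so a z-interval for the difference of means applies.

Point estimate: x̄₁ - x̄₂ = 120 - 115 = 5

Standard error: SE = √(s₁²/n₁ + s₂²/n₂)
= √(20²/49 + 19²/59)
= √(8.163265 + 6.118644)
= 3.779141

For 80% confidence, z* = 1.282 (from standard normal table)
Margin of error: E = z* × SE = 1.282 × 3.779141 = 4.8449

Z-interval: (x̄₁ - x̄₂) ± E = 5 ± 4.8449 = (0.1551, 9.8449)

Rounded to 2 decimal places:

(0.16, 9.84)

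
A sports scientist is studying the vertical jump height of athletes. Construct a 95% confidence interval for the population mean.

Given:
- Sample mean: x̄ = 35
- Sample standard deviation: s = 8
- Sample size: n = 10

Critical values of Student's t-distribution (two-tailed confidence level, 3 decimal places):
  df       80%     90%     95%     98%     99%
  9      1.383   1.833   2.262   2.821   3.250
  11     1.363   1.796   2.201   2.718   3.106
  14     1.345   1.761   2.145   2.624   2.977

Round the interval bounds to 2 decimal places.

The population standard deviation σ is unknown (only the sample standard deviation s is given), so use a t-interval with df = n - 1 = 10 - 1 = 9.

For 95% confidence with df = 9, t* = 2.262 (from t-table)

Standard error: SE = s/√n = 8/√10 = 2.529822

Margin of error: E = t* × SE = 2.262 × 2.529822 = 5.7225

T-interval: x̄ ± E = 35 ± 5.7225 = (29.2775, 40.7225)

Rounded to 2 decimal places:

(29.28, 40.72)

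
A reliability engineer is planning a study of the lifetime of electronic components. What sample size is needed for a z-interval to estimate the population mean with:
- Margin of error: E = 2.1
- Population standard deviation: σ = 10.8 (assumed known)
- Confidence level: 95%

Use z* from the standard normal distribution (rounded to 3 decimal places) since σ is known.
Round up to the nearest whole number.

Using z* since population σ is known (z-interval formula).

For 95% confidence, z* = 1.96 (from standard normal table)

Sample size formula for z-interval: n = (z*σ/E)²

n = (1.96 × 10.8 / 2.1)²
  = (10.080000)²
  = 101.6064

Round up to the nearest whole number: n = 102

102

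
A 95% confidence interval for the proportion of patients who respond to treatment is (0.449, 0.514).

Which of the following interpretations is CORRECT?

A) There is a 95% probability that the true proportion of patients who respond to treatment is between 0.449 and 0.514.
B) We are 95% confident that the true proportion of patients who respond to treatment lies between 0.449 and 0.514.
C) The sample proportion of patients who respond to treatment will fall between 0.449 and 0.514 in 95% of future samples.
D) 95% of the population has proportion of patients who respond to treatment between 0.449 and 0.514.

A confidence interval represents our confidence in the procedure, not a probability statement about the parameter.

Key concept: If we repeated this sampling process many times and computed a 95% CI each time, about 95% of those intervals would contain the true population parameter.

For this specific interval (0.449, 0.514):
- Midpoint (point estimate): 0.4815
- Margin of error: 0.0325

The correct interpretation is the one stating confidence that the true parameter lies in the interval — option B.

B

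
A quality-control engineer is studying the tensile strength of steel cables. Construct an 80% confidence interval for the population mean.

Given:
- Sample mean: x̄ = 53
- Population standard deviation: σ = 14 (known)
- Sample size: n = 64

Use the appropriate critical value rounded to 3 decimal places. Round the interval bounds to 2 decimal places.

The population standard deviation σ is known, so use a z-interval (standard normal critical value).

For 80% confidence, z* = 1.282 (from standard normal table)

Standard error: SE = σ/√n = 14/√64 = 1.750000

Margin of error: E = z* × SE = 1.282 × 1.750000 = 2.2435

Z-interval: x̄ ± E = 53 ± 2.2435 = (50.7565, 55.2435)

Rounded to 2 decimal places:

(50.76, 55.24)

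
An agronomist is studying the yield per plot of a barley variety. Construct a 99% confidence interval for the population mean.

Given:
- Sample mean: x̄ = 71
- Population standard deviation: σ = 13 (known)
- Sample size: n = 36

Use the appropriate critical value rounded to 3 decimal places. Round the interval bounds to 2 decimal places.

The population standard deviation σ is known, so use a z-interval (standard normal critical value).

For 99% confidence, z* = 2.576 (from standard normal table)

Standard error: SE = σ/√n = 13/√36 = 2.166667

Margin of error: E = z* × SE = 2.576 × 2.166667 = 5.5813

Z-interval: x̄ ± E = 71 ± 5.5813 = (65.4187, 76.5813)

Rounded to 2 decimal places:

(65.42, 76.58)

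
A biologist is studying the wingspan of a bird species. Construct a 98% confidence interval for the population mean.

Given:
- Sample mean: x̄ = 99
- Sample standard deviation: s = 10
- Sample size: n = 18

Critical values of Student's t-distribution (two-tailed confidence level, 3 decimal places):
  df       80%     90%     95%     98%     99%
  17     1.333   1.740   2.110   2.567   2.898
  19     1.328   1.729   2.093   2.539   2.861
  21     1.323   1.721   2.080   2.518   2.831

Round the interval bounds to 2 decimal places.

The population standard deviation σ is unknown (only the sample standard deviation s is given), so use a t-interval with df = n - 1 = 18 - 1 = 17.

For 98% confidence with df = 17, t* = 2.567 (from t-table)

Standard error: SE = s/√n = 10/√18 = 2.357023

Margin of error: E = t* × SE = 2.567 × 2.357023 = 6.0505

T-interval: x̄ ± E = 99 ± 6.0505 = (92.9495, 105.0505)

Rounded to 2 decimal places:

(92.95, 105.05)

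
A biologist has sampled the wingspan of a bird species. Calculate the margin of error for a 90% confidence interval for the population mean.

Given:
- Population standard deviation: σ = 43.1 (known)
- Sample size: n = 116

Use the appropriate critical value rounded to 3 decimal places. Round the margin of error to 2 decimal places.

The population standard deviation σ is known, so use the z-interval margin of error formula.

For 90% confidence, z* = 1.645 (from standard normal table)

Margin of error formula for z-interval: E = z* × σ/√n

E = 1.645 × 43.1/√116
  = 1.645 × 4.001735
  = 6.5829

Rounded to 2 decimal places:

6.58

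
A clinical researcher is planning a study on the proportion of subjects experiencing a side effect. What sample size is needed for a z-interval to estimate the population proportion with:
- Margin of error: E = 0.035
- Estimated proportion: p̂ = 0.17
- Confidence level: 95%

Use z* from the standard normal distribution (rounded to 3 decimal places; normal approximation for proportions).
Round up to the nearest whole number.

Using z* for proportion z-interval (normal approximation).

For 95% confidence, z* = 1.96 (from standard normal table)

Sample size formula for proportion z-interval: n = z*²p̂(1-p̂)/E²

n = 1.96² × 0.17 × 0.83 / 0.035²
  = 3.8416 × 0.1411 / 0.001225
  = 442.4896

Round up to the nearest whole number: n = 443

443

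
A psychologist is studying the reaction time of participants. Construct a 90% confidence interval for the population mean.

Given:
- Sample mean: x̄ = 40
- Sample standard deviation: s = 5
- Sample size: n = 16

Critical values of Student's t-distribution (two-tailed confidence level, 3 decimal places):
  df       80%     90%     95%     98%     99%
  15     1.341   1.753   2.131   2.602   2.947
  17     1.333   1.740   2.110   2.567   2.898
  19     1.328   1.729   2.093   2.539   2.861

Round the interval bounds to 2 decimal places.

The population standard deviation σ is unknown (only the sample standard deviation s is given), so use a t-interval with df = n - 1 = 16 - 1 = 15.

For 90% confidence with df = 15, t* = 1.753 (from t-table)

Standard error: SE = s/√n = 5/√16 = 1.250000

Margin of error: E = t* × SE = 1.753 × 1.250000 = 2.1912

T-interval: x̄ ± E = 40 ± 2.1912 = (37.8088, 42.1912)

Rounded to 2 decimal places:

(37.81, 42.19)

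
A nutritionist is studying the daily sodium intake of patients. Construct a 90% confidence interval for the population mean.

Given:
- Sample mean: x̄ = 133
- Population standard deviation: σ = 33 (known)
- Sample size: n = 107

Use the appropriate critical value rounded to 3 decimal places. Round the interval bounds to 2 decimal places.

The population standard deviation σ is known, so use a z-interval (standard normal critical value).

For 90% confidence, z* = 1.645 (from standard normal table)

Standard error: SE = σ/√n = 33/√107 = 3.190230

Margin of error: E = z* × SE = 1.645 × 3.190230 = 5.2479

Z-interval: x̄ ± E = 133 ± 5.2479 = (127.7521, 138.2479)

Rounded to 2 decimal places:

(127.75, 138.25)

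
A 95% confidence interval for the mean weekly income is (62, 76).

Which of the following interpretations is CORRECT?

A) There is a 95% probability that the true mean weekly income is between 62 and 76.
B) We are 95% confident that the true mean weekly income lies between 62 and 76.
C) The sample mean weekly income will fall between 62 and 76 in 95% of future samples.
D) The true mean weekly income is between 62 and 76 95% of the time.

A confidence interval represents our confidence in the procedure, not a probability statement about the parameter.

Key concept: If we repeated this sampling process many times and computed a 95% CI each time, about 95% of those intervals would contain the true population parameter.

For this specific interval (62, 76):
- Midpoint (point estimate): 69
- Margin of error: 7

The correct interpretation is the one stating confidence that the true parameter lies in the interval — option B.

B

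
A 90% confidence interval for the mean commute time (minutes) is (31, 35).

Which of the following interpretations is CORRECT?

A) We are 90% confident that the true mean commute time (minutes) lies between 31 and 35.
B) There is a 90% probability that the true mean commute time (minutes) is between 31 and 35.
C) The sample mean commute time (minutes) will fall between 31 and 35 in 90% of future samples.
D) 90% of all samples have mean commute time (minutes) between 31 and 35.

A confidence interval represents our confidence in the procedure, not a probability statement about the parameter.

Key concept: If we repeated this sampling process many times and computed a 90% CI each time, about 90% of those intervals would contain the true population parameter.

For this specific interval (31, 35):
- Midpoint (point estimate): 33
- Margin of error: 2

The correct interpretation is the one stating confidence that the true parameter lies in the interval — option A.

A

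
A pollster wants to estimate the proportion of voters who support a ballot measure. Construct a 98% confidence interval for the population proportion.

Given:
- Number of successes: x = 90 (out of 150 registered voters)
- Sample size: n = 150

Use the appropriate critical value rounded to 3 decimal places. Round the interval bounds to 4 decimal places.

Sample proportion: p̂ = 90/150 = 0.600000

Check conditions for normal approximation:
  np̂ = 90 ≥ 10 ✓
  n(1-p̂) = 60 ≥ 10 ✓

The sample is large enough, so use a z-interval (normal approximation) for the proportion.

For 98% confidence, z* = 2.326 (from standard normal table)

Standard error: SE = √(p̂(1-p̂)/n) = √(0.600000×0.400000/150) = 0.04000000

Margin of error: E = z* × SE = 2.326 × 0.04000000 = 0.093040

Z-interval: p̂ ± E = 0.600000 ± 0.093040 = (0.506960, 0.693040)

Rounded to 4 decimal places:

(0.5070, 0.6930)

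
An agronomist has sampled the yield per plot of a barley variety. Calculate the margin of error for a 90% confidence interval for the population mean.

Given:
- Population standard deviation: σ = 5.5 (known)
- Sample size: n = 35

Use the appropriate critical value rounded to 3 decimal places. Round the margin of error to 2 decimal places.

The population standard deviation σ is known, so use the z-interval margin of error formula.

For 90% confidence, z* = 1.645 (from standard normal table)

Margin of error formula for z-interval: E = z* × σ/√n

E = 1.645 × 5.5/√35
  = 1.645 × 0.929670
  = 1.5293

Rounded to 2 decimal places:

1.53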